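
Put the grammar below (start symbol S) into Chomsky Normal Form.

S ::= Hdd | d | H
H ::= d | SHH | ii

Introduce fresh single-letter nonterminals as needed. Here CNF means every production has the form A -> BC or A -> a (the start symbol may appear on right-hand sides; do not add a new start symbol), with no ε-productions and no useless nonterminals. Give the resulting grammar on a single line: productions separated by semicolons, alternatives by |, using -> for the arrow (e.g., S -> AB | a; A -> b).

S -> d | AA | HD | SE; A -> i; B -> d; C -> HH; D -> BB; E -> HH; H -> d | AA | SC

No ε-productions.
After unit-elimination: S -> d | ii | Hdd | SHH; H -> d | ii | SHH.
TERM: introduce B -> d, A -> i and substitute in every rule of length ≥2.
BIN: H -> SHH becomes H -> SC, C -> HH; S -> HBB becomes S -> HD, D -> BB; S -> SHH becomes S -> SE, E -> HH.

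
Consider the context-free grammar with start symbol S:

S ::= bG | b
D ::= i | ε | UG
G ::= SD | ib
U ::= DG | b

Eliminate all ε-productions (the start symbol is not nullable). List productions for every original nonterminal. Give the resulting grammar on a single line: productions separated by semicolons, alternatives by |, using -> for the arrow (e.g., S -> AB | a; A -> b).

S -> b | bG; D -> i | UG; G -> S | SD | ib; U -> G | b | DG

Nullable set: {D}.
Drop D -> ε.
G -> SD: D nullable, giving S | SD.
U -> DG: D nullable, giving DG | G.
Unchanged (no nullable symbols): S -> b; S -> bG; D -> UG; D -> i; G -> ib; U -> b.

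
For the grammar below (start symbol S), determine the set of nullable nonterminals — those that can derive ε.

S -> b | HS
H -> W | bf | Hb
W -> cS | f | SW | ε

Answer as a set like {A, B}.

Directly nullable (have an ε-rule): {W}.
H is nullable via H -> W (every symbol on the right is already known nullable).
Not nullable: S — each has a terminal in every rule's right-hand side or depends on a non-nullable symbol.

{H, W}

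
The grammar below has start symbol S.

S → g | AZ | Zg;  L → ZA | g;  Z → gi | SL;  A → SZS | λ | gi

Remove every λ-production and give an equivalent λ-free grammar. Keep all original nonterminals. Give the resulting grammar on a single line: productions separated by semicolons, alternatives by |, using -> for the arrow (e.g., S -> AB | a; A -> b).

Nullable set: {A}.
S -> AZ: A nullable, giving AZ | Z.
Drop A -> λ.
L -> ZA: A nullable, giving Z | ZA.
Unchanged (no nullable symbols): S -> Zg; S -> g; A -> SZS; A -> gi; L -> g; Z -> SL; Z -> gi.

S -> Z | g | AZ | Zg; A -> gi | SZS; L -> Z | g | ZA; Z -> SL | gi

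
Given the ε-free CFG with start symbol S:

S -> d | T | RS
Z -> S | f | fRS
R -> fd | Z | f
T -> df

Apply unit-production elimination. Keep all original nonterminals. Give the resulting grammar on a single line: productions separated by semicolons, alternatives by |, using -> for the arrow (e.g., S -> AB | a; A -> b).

Unit productions: R->Z, S->T, Z->S.
Unit pairs (A ⇒* B via units): (R,S), (R,T), (R,Z), (S,T), (Z,S), (Z,T).
S: inherits non-unit rules of {S, T} → RS | d | df.
R: inherits non-unit rules of {R, S, T, Z} → RS | d | df | f | fRS | fd.
T: inherits non-unit rules of {T} → df.
Z: inherits non-unit rules of {S, T, Z} → RS | d | df | f | fRS.

S -> d | RS | df; R -> d | f | RS | df | fd | fRS; T -> df; Z -> d | f | RS | df | fRS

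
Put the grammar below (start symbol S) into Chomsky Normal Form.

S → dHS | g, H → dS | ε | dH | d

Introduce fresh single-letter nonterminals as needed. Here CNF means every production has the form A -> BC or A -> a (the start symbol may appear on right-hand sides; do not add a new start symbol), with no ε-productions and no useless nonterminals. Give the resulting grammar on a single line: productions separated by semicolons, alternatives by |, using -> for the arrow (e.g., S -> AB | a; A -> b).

Nullable: {H}; after ε-elimination: S -> g | dS | dHS; H -> d | dH | dS.
No unit productions to eliminate.
TERM: introduce A -> d and substitute in every rule of length ≥2.
BIN: S -> AHS becomes S -> AB, B -> HS.

S -> g | AB | AS; A -> d; B -> HS; H -> d | AH | AS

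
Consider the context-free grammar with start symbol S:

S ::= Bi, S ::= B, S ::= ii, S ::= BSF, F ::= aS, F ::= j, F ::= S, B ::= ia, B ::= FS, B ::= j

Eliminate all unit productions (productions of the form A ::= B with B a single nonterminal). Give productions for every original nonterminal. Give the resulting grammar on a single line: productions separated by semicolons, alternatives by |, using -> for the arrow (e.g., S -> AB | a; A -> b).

S -> j | Bi | FS | ia | ii | BSF; B -> j | FS | ia; F -> j | Bi | FS | aS | ia | ii | BSF

Unit productions: F->S, S->B.
Unit pairs (A ⇒* B via units): (F,B), (F,S), (S,B).
S: inherits non-unit rules of {B, S} → BSF | Bi | FS | ia | ii | j.
B: inherits non-unit rules of {B} → FS | ia | j.
F: inherits non-unit rules of {B, F, S} → BSF | Bi | FS | aS | ia | ii | j.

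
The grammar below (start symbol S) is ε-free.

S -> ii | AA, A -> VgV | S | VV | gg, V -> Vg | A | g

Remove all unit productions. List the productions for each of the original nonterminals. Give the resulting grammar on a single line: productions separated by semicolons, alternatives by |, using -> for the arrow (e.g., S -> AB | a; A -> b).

Unit productions: A->S, V->A.
Unit pairs (A ⇒* B via units): (A,S), (V,A), (V,S).
S: inherits non-unit rules of {S} → AA | ii.
A: inherits non-unit rules of {A, S} → AA | VV | VgV | gg | ii.
V: inherits non-unit rules of {A, S, V} → AA | VV | Vg | VgV | g | gg | ii.

S -> AA | ii; A -> AA | VV | gg | ii | VgV; V -> g | AA | VV | Vg | gg | ii | VgV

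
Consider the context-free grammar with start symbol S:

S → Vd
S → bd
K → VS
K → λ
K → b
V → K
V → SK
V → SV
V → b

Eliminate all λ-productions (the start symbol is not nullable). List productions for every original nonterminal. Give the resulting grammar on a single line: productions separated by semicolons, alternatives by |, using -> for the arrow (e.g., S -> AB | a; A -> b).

Nullable set: {K, V}.
S -> Vd: V nullable, giving Vd | d.
Drop K -> λ.
K -> VS: V nullable, giving S | VS.
V -> K: K nullable, giving K.
V -> SK: K nullable, giving S | SK.
V -> SV: V nullable, giving S | SV.
Unchanged (no nullable symbols): S -> bd; K -> b; V -> b.

S -> d | Vd | bd; K -> S | b | VS; V -> K | S | b | SK | SV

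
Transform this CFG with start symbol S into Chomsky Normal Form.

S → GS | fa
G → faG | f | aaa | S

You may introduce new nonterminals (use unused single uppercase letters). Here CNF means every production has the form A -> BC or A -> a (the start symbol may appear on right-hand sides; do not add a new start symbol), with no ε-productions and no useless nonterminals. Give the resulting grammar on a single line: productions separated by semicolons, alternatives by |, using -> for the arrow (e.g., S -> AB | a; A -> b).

S -> BA | GS; A -> a; B -> f; C -> AA; D -> AG; G -> f | AC | BA | BD | GS

No ε-productions.
After unit-elimination: S -> GS | fa; G -> f | GS | fa | aaa | faG.
TERM: introduce A -> a, B -> f and substitute in every rule of length ≥2.
BIN: G -> AAA becomes G -> AC, C -> AA; G -> BAG becomes G -> BD, D -> AG.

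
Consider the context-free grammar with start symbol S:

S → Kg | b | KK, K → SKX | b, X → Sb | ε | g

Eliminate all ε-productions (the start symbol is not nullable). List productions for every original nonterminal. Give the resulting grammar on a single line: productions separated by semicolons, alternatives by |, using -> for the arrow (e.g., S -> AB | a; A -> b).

S -> b | KK | Kg; K -> b | SK | SKX; X -> g | Sb

Nullable set: {X}.
K -> SKX: X nullable, giving SK | SKX.
Drop X -> ε.
Unchanged (no nullable symbols): S -> KK; S -> Kg; S -> b; K -> b; X -> Sb; X -> g.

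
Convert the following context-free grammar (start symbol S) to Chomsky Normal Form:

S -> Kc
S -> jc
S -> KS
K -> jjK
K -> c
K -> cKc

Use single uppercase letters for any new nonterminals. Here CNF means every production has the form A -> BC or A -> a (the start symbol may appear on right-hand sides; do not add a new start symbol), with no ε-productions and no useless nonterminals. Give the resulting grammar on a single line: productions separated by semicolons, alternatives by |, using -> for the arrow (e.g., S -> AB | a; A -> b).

No ε-productions.
No unit productions to eliminate.
TERM: introduce A -> c, B -> j and substitute in every rule of length ≥2.
BIN: K -> AKA becomes K -> AC, C -> KA; K -> BBK becomes K -> BD, D -> BK.

S -> BA | KA | KS; A -> c; B -> j; C -> KA; D -> BK; K -> c | AC | BD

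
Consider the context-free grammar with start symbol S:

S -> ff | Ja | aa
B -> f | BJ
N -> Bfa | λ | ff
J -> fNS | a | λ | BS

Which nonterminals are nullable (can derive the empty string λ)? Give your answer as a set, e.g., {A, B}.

Directly nullable (have an ε-rule): {J, N}.
Not nullable: B, S — each has a terminal in every rule's right-hand side or depends on a non-nullable symbol.

{J, N}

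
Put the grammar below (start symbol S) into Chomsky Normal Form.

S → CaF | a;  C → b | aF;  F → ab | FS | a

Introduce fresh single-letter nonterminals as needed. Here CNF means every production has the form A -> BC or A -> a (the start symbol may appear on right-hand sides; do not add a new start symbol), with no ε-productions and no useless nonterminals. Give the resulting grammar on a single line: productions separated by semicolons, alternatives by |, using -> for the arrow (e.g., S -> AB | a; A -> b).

S -> a | CD; A -> a; B -> b; C -> b | AF; D -> AF; F -> a | AB | FS

No ε-productions.
No unit productions to eliminate.
TERM: introduce A -> a, B -> b and substitute in every rule of length ≥2.
BIN: S -> CAF becomes S -> CD, D -> AF.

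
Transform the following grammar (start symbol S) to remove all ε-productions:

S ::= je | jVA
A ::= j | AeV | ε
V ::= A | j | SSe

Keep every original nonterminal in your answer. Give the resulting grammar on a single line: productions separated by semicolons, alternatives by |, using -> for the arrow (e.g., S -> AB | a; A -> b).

Nullable set: {A, V}.
S -> jVA: V, A nullable, giving j | jA | jV | jVA.
Drop A -> ε.
A -> AeV: A, V nullable, giving Ae | AeV | e | eV.
V -> A: A nullable, giving A.
Unchanged (no nullable symbols): S -> je; A -> j; V -> SSe; V -> j.

S -> j | jA | jV | je | jVA; A -> e | j | Ae | eV | AeV; V -> A | j | SSe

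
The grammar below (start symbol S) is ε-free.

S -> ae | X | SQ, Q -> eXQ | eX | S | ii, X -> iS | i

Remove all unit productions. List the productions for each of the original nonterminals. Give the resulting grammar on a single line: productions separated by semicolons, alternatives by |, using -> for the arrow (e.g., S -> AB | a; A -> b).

Unit productions: Q->S, S->X.
Unit pairs (A ⇒* B via units): (Q,S), (Q,X), (S,X).
S: inherits non-unit rules of {S, X} → SQ | ae | i | iS.
Q: inherits non-unit rules of {Q, S, X} → SQ | ae | eX | eXQ | i | iS | ii.
X: inherits non-unit rules of {X} → i | iS.

S -> i | SQ | ae | iS; Q -> i | SQ | ae | eX | iS | ii | eXQ; X -> i | iS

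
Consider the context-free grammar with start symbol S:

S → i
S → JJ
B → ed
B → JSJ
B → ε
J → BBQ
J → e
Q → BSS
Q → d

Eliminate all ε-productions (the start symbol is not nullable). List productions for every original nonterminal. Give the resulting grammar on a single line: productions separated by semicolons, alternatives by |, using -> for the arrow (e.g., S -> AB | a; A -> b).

S -> i | JJ; B -> ed | JSJ; J -> Q | e | BQ | BBQ; Q -> d | SS | BSS

Nullable set: {B}.
Drop B -> ε.
J -> BBQ: B, B nullable, giving BBQ | BQ | Q.
Q -> BSS: B nullable, giving BSS | SS.
Unchanged (no nullable symbols): S -> JJ; S -> i; B -> JSJ; B -> ed; J -> e; Q -> d.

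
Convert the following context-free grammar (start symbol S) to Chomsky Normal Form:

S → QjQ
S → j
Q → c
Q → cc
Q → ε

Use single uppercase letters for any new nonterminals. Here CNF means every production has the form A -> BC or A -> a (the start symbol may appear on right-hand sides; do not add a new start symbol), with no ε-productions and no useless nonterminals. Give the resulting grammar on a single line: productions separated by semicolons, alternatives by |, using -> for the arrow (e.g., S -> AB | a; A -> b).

S -> j | BQ | QB | QC; A -> c; B -> j; C -> BQ; Q -> c | AA

Nullable: {Q}; after ε-elimination: S -> j | Qj | jQ | QjQ; Q -> c | cc.
No unit productions to eliminate.
TERM: introduce A -> c, B -> j and substitute in every rule of length ≥2.
BIN: S -> QBQ becomes S -> QC, C -> BQ.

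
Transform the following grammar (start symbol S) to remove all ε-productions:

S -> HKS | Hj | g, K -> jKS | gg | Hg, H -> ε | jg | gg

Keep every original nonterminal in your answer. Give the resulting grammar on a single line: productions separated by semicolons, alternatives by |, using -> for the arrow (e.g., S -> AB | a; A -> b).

S -> g | j | Hj | KS | HKS; H -> gg | jg; K -> g | Hg | gg | jKS

Nullable set: {H}.
S -> HKS: H nullable, giving HKS | KS.
S -> Hj: H nullable, giving Hj | j.
Drop H -> ε.
K -> Hg: H nullable, giving Hg | g.
Unchanged (no nullable symbols): S -> g; H -> gg; H -> jg; K -> gg; K -> jKS.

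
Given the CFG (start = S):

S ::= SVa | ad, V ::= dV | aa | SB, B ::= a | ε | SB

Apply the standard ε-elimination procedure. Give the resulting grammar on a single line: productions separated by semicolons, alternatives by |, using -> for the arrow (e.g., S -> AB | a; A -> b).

Nullable set: {B}.
Drop B -> ε.
B -> SB: B nullable, giving S | SB.
V -> SB: B nullable, giving S | SB.
Unchanged (no nullable symbols): S -> SVa; S -> ad; B -> a; V -> aa; V -> dV.

S -> ad | SVa; B -> S | a | SB; V -> S | SB | aa | dV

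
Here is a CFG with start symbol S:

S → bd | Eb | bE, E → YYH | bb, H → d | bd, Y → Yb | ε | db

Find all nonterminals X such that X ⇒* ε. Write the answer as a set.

{Y}

Directly nullable (have an ε-rule): {Y}.
Not nullable: E, H, S — each has a terminal in every rule's right-hand side or depends on a non-nullable symbol.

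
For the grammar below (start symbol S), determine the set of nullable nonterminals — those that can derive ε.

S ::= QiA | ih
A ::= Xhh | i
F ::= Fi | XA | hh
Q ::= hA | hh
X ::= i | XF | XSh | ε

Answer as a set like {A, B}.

Directly nullable (have an ε-rule): {X}.
Not nullable: A, F, Q, S — each has a terminal in every rule's right-hand side or depends on a non-nullable symbol.

{X}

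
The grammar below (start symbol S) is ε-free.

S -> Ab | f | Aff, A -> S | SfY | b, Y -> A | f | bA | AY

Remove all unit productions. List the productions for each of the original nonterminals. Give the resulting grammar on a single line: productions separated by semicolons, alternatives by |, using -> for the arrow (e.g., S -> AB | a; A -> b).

S -> f | Ab | Aff; A -> b | f | Ab | Aff | SfY; Y -> b | f | AY | Ab | bA | Aff | SfY

Unit productions: A->S, Y->A.
Unit pairs (A ⇒* B via units): (A,S), (Y,A), (Y,S).
S: inherits non-unit rules of {S} → Ab | Aff | f.
A: inherits non-unit rules of {A, S} → Ab | Aff | SfY | b | f.
Y: inherits non-unit rules of {A, S, Y} → AY | Ab | Aff | SfY | b | bA | f.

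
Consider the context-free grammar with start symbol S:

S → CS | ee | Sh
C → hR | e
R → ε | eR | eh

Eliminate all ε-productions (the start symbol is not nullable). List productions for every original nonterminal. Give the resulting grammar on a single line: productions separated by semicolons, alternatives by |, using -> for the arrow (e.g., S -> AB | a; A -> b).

Nullable set: {R}.
C -> hR: R nullable, giving h | hR.
Drop R -> ε.
R -> eR: R nullable, giving e | eR.
Unchanged (no nullable symbols): S -> CS; S -> Sh; S -> ee; C -> e; R -> eh.

S -> CS | Sh | ee; C -> e | h | hR; R -> e | eR | eh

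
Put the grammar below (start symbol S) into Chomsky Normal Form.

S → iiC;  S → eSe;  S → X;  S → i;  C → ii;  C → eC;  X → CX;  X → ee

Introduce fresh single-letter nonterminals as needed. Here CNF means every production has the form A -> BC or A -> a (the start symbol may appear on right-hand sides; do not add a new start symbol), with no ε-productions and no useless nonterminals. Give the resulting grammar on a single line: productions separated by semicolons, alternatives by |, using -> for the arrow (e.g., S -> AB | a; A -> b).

No ε-productions.
After unit-elimination: S -> i | CX | ee | eSe | iiC; C -> eC | ii; X -> CX | ee.
TERM: introduce A -> e, B -> i and substitute in every rule of length ≥2.
BIN: S -> ASA becomes S -> AD, D -> SA; S -> BBC becomes S -> BE, E -> BC.

S -> i | AA | AD | BE | CX; A -> e; B -> i; C -> AC | BB; D -> SA; E -> BC; X -> AA | CX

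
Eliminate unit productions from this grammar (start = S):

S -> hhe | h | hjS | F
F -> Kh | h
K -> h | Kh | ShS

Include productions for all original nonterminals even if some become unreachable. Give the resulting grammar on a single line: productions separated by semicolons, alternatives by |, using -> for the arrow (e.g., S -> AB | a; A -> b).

S -> h | Kh | hhe | hjS; F -> h | Kh; K -> h | Kh | ShS

Unit productions: S->F.
Unit pairs (A ⇒* B via units): (S,F).
S: inherits non-unit rules of {F, S} → Kh | h | hhe | hjS.
F: inherits non-unit rules of {F} → Kh | h.
K: inherits non-unit rules of {K} → Kh | ShS | h.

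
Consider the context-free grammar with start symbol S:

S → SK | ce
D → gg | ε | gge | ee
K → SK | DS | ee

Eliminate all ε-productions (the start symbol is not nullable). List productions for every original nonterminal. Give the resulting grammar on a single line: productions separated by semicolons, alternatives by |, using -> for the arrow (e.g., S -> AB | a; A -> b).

S -> SK | ce; D -> ee | gg | gge; K -> S | DS | SK | ee

Nullable set: {D}.
Drop D -> ε.
K -> DS: D nullable, giving DS | S.
Unchanged (no nullable symbols): S -> SK; S -> ce; D -> ee; D -> gg; D -> gge; K -> SK; K -> ee.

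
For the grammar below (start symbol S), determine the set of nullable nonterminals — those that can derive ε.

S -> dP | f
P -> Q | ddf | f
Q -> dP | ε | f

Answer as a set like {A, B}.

{P, Q}

Directly nullable (have an ε-rule): {Q}.
P is nullable via P -> Q (every symbol on the right is already known nullable).
Not nullable: S — each has a terminal in every rule's right-hand side or depends on a non-nullable symbol.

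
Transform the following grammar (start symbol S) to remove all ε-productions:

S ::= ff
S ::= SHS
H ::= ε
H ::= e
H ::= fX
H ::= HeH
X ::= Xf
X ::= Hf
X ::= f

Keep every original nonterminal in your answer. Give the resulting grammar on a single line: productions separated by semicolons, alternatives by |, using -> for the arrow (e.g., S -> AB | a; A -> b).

S -> SS | ff | SHS; H -> e | He | eH | fX | HeH; X -> f | Hf | Xf

Nullable set: {H}.
S -> SHS: H nullable, giving SHS | SS.
Drop H -> ε.
H -> HeH: H, H nullable, giving He | HeH | e | eH.
X -> Hf: H nullable, giving Hf | f.
Unchanged (no nullable symbols): S -> ff; H -> e; H -> fX; X -> Xf; X -> f.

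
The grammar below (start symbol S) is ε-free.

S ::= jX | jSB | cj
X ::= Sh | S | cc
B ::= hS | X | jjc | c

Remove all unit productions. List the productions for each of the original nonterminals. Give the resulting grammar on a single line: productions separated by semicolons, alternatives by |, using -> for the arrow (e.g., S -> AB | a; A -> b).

S -> cj | jX | jSB; B -> c | Sh | cc | cj | hS | jX | jSB | jjc; X -> Sh | cc | cj | jX | jSB

Unit productions: B->X, X->S.
Unit pairs (A ⇒* B via units): (B,S), (B,X), (X,S).
S: inherits non-unit rules of {S} → cj | jSB | jX.
B: inherits non-unit rules of {B, S, X} → Sh | c | cc | cj | hS | jSB | jX | jjc.
X: inherits non-unit rules of {S, X} → Sh | cc | cj | jSB | jX.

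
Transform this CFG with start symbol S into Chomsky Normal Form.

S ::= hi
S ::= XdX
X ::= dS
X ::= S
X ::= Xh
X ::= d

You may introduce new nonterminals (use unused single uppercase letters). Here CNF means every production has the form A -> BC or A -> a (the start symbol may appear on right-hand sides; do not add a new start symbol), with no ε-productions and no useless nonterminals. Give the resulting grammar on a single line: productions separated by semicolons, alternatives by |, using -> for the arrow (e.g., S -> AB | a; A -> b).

S -> BC | XD; A -> d; B -> h; C -> i; D -> AX; E -> AX; X -> d | AS | BC | XB | XE

No ε-productions.
After unit-elimination: S -> hi | XdX; X -> d | Xh | dS | hi | XdX.
TERM: introduce A -> d, B -> h, C -> i and substitute in every rule of length ≥2.
BIN: S -> XAX becomes S -> XD, D -> AX; X -> XAX becomes X -> XE, E -> AX.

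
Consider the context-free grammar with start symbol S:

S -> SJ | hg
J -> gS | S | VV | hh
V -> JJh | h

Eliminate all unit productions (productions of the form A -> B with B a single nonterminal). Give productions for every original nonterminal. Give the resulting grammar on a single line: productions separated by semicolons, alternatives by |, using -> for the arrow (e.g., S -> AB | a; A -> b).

S -> SJ | hg; J -> SJ | VV | gS | hg | hh; V -> h | JJh

Unit productions: J->S.
Unit pairs (A ⇒* B via units): (J,S).
S: inherits non-unit rules of {S} → SJ | hg.
J: inherits non-unit rules of {J, S} → SJ | VV | gS | hg | hh.
V: inherits non-unit rules of {V} → JJh | h.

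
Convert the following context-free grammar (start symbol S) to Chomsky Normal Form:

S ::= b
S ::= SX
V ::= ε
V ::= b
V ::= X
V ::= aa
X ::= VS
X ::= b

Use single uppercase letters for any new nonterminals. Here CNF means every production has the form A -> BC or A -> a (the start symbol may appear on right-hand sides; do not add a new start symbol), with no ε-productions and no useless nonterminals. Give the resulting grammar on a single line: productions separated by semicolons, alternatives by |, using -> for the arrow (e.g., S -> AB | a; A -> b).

Nullable: {V}; after ε-elimination: S -> b | SX; V -> X | b | aa; X -> S | b | VS.
After unit-elimination: S -> b | SX; V -> b | SX | VS | aa; X -> b | SX | VS.
TERM: introduce A -> a and substitute in every rule of length ≥2.

S -> b | SX; A -> a; V -> b | AA | SX | VS; X -> b | SX | VS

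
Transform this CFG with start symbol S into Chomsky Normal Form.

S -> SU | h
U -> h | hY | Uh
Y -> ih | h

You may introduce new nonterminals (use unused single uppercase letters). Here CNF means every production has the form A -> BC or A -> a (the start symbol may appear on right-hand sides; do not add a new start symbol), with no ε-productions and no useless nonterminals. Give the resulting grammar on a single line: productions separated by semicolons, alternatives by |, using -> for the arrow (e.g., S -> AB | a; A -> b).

No ε-productions.
No unit productions to eliminate.
TERM: introduce A -> h, B -> i and substitute in every rule of length ≥2.

S -> h | SU; A -> h; B -> i; U -> h | AY | UA; Y -> h | BA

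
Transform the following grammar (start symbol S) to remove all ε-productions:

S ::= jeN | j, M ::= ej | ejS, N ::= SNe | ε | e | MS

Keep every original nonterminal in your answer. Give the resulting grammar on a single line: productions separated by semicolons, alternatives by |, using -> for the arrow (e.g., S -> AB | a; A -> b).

Nullable set: {N}.
S -> jeN: N nullable, giving je | jeN.
Drop N -> ε.
N -> SNe: N nullable, giving SNe | Se.
Unchanged (no nullable symbols): S -> j; M -> ej; M -> ejS; N -> MS; N -> e.

S -> j | je | jeN; M -> ej | ejS; N -> e | MS | Se | SNe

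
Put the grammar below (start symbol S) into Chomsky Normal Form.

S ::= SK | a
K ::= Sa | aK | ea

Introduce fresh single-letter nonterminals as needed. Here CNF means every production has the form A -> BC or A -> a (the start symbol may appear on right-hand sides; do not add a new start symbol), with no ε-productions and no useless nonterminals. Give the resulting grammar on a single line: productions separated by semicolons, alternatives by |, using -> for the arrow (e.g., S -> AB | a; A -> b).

S -> a | SK; A -> a; B -> e; K -> AK | BA | SA

No ε-productions.
No unit productions to eliminate.
TERM: introduce A -> a, B -> e and substitute in every rule of length ≥2.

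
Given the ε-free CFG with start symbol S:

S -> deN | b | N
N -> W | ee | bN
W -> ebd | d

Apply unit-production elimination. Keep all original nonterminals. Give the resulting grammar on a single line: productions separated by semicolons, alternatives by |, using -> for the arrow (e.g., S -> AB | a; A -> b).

Unit productions: N->W, S->N.
Unit pairs (A ⇒* B via units): (N,W), (S,N), (S,W).
S: inherits non-unit rules of {N, S, W} → b | bN | d | deN | ebd | ee.
N: inherits non-unit rules of {N, W} → bN | d | ebd | ee.
W: inherits non-unit rules of {W} → d | ebd.

S -> b | d | bN | ee | deN | ebd; N -> d | bN | ee | ebd; W -> d | ebd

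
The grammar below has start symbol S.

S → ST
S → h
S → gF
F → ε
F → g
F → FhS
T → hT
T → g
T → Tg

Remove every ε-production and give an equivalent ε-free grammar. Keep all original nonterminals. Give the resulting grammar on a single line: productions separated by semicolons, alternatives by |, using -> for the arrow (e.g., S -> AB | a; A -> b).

S -> g | h | ST | gF; F -> g | hS | FhS; T -> g | Tg | hT

Nullable set: {F}.
S -> gF: F nullable, giving g | gF.
Drop F -> ε.
F -> FhS: F nullable, giving FhS | hS.
Unchanged (no nullable symbols): S -> ST; S -> h; F -> g; T -> Tg; T -> g; T -> hT.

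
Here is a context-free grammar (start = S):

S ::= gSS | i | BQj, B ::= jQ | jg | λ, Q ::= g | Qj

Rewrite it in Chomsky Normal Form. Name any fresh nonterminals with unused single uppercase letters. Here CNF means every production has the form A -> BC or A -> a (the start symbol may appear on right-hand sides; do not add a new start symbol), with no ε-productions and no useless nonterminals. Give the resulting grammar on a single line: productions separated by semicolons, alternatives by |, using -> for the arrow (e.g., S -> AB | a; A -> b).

S -> i | BD | CE | QA; A -> j; B -> AC | AQ; C -> g; D -> QA; E -> SS; Q -> g | QA

Nullable: {B}; after ε-elimination: S -> i | Qj | BQj | gSS; B -> jQ | jg; Q -> g | Qj.
No unit productions to eliminate.
TERM: introduce C -> g, A -> j and substitute in every rule of length ≥2.
BIN: S -> BQA becomes S -> BD, D -> QA; S -> CSS becomes S -> CE, E -> SS.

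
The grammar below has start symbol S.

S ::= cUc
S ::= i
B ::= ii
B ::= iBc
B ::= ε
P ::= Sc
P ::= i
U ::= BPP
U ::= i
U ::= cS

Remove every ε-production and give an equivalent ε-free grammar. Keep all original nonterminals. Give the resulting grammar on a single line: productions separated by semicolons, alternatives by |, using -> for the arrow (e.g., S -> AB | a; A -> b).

S -> i | cUc; B -> ic | ii | iBc; P -> i | Sc; U -> i | PP | cS | BPP

Nullable set: {B}.
Drop B -> ε.
B -> iBc: B nullable, giving iBc | ic.
U -> BPP: B nullable, giving BPP | PP.
Unchanged (no nullable symbols): S -> cUc; S -> i; B -> ii; P -> Sc; P -> i; U -> cS; U -> i.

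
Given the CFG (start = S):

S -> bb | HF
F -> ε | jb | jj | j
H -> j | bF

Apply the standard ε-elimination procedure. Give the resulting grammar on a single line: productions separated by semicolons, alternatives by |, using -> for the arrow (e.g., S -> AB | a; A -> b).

Nullable set: {F}.
S -> HF: F nullable, giving H | HF.
Drop F -> ε.
H -> bF: F nullable, giving b | bF.
Unchanged (no nullable symbols): S -> bb; F -> j; F -> jb; F -> jj; H -> j.

S -> H | HF | bb; F -> j | jb | jj; H -> b | j | bF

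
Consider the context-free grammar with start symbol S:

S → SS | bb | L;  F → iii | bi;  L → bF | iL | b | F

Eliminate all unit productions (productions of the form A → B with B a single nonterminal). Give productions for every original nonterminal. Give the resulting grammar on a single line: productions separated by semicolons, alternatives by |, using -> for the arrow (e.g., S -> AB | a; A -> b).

Unit productions: L->F, S->L.
Unit pairs (A ⇒* B via units): (L,F), (S,F), (S,L).
S: inherits non-unit rules of {F, L, S} → SS | b | bF | bb | bi | iL | iii.
F: inherits non-unit rules of {F} → bi | iii.
L: inherits non-unit rules of {F, L} → b | bF | bi | iL | iii.

S -> b | SS | bF | bb | bi | iL | iii; F -> bi | iii; L -> b | bF | bi | iL | iii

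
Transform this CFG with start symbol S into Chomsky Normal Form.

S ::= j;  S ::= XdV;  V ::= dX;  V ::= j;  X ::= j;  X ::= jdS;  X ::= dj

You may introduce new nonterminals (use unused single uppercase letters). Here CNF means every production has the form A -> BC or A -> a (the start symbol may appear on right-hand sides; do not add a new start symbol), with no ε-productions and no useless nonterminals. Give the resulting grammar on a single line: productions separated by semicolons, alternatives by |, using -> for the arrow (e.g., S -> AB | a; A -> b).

S -> j | XC; A -> d; B -> j; C -> AV; D -> AS; V -> j | AX; X -> j | AB | BD

No ε-productions.
No unit productions to eliminate.
TERM: introduce A -> d, B -> j and substitute in every rule of length ≥2.
BIN: S -> XAV becomes S -> XC, C -> AV; X -> BAS becomes X -> BD, D -> AS.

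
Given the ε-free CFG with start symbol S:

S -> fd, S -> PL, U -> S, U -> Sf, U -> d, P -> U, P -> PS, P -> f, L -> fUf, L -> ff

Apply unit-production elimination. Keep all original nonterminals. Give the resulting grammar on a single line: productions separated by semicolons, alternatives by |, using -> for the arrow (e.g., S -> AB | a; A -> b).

S -> PL | fd; L -> ff | fUf; P -> d | f | PL | PS | Sf | fd; U -> d | PL | Sf | fd

Unit productions: P->U, U->S.
Unit pairs (A ⇒* B via units): (P,S), (P,U), (U,S).
S: inherits non-unit rules of {S} → PL | fd.
L: inherits non-unit rules of {L} → fUf | ff.
P: inherits non-unit rules of {P, S, U} → PL | PS | Sf | d | f | fd.
U: inherits non-unit rules of {S, U} → PL | Sf | d | fd.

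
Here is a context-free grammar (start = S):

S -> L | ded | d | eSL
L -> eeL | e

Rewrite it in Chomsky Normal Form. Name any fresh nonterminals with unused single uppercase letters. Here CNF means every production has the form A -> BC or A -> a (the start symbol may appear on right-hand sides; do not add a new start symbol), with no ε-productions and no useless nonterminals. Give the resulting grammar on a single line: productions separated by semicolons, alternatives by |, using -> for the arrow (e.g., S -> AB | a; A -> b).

S -> d | e | AD | AE | BF; A -> e; B -> d; C -> AL; D -> AL; E -> SL; F -> AB; L -> e | AC

No ε-productions.
After unit-elimination: S -> d | e | ded | eSL | eeL; L -> e | eeL.
TERM: introduce B -> d, A -> e and substitute in every rule of length ≥2.
BIN: L -> AAL becomes L -> AC, C -> AL; S -> AAL becomes S -> AD, D -> AL; S -> ASL becomes S -> AE, E -> SL; S -> BAB becomes S -> BF, F -> AB.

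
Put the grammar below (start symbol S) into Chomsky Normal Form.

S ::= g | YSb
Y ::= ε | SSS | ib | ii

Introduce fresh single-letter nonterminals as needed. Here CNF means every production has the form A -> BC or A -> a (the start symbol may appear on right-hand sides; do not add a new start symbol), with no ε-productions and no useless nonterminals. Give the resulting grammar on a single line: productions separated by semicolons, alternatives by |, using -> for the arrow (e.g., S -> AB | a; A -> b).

S -> g | SA | YC; A -> b; B -> i; C -> SA; D -> SS; Y -> BA | BB | SD

Nullable: {Y}; after ε-elimination: S -> g | Sb | YSb; Y -> ib | ii | SSS.
No unit productions to eliminate.
TERM: introduce A -> b, B -> i and substitute in every rule of length ≥2.
BIN: S -> YSA becomes S -> YC, C -> SA; Y -> SSS becomes Y -> SD, D -> SS.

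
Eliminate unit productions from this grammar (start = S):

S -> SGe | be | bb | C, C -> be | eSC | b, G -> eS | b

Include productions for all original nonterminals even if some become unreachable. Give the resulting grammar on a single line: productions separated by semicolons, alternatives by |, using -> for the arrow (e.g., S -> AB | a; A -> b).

S -> b | bb | be | SGe | eSC; C -> b | be | eSC; G -> b | eS

Unit productions: S->C.
Unit pairs (A ⇒* B via units): (S,C).
S: inherits non-unit rules of {C, S} → SGe | b | bb | be | eSC.
C: inherits non-unit rules of {C} → b | be | eSC.
G: inherits non-unit rules of {G} → b | eS.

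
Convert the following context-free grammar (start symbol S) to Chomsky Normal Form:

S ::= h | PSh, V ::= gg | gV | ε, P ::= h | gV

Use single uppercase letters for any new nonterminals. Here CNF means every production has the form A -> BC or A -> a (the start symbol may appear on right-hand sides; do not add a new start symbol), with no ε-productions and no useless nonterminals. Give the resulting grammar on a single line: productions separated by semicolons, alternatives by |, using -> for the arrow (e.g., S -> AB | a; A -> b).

Nullable: {V}; after ε-elimination: S -> h | PSh; P -> g | h | gV; V -> g | gV | gg.
No unit productions to eliminate.
TERM: introduce A -> g, B -> h and substitute in every rule of length ≥2.
BIN: S -> PSB becomes S -> PC, C -> SB.

S -> h | PC; A -> g; B -> h; C -> SB; P -> g | h | AV; V -> g | AA | AV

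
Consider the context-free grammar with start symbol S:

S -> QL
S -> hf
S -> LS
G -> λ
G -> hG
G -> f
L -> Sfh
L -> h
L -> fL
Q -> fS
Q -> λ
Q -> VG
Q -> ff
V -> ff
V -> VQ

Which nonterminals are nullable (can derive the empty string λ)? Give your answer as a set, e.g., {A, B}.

{G, Q}

Directly nullable (have an ε-rule): {G, Q}.
Not nullable: L, S, V — each has a terminal in every rule's right-hand side or depends on a non-nullable symbol.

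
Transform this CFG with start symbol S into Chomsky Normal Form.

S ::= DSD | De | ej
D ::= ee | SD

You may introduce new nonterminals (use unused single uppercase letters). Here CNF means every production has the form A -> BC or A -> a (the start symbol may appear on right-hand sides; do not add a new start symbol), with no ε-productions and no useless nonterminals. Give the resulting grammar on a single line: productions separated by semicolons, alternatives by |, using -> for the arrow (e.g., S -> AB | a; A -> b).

No ε-productions.
No unit productions to eliminate.
TERM: introduce A -> e, B -> j and substitute in every rule of length ≥2.
BIN: S -> DSD becomes S -> DC, C -> SD.

S -> AB | DA | DC; A -> e; B -> j; C -> SD; D -> AA | SD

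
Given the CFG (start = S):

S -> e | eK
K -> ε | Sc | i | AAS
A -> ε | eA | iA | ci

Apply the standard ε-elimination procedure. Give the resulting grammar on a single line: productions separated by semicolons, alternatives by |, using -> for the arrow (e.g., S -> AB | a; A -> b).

Nullable set: {A, K}.
S -> eK: K nullable, giving e | eK.
Drop A -> ε.
A -> eA: A nullable, giving e | eA.
A -> iA: A nullable, giving i | iA.
Drop K -> ε.
K -> AAS: A, A nullable, giving AAS | AS | S.
Unchanged (no nullable symbols): S -> e; A -> ci; K -> Sc; K -> i.

S -> e | eK; A -> e | i | ci | eA | iA; K -> S | i | AS | Sc | AAS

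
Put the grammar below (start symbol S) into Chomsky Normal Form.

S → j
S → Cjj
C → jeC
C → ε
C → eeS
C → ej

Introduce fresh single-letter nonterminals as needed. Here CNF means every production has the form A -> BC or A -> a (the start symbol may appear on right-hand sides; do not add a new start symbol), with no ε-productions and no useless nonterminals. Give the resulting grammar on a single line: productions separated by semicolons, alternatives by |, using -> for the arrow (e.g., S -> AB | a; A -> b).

Nullable: {C}; after ε-elimination: S -> j | jj | Cjj; C -> ej | je | eeS | jeC.
No unit productions to eliminate.
TERM: introduce A -> e, B -> j and substitute in every rule of length ≥2.
BIN: C -> AAS becomes C -> AD, D -> AS; C -> BAC becomes C -> BE, E -> AC; S -> CBB becomes S -> CF, F -> BB.

S -> j | BB | CF; A -> e; B -> j; C -> AB | AD | BA | BE; D -> AS; E -> AC; F -> BB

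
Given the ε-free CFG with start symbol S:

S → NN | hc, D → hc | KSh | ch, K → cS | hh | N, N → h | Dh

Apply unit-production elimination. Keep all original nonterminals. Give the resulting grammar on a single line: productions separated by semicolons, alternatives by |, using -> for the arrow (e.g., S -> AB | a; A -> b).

Unit productions: K->N.
Unit pairs (A ⇒* B via units): (K,N).
S: inherits non-unit rules of {S} → NN | hc.
D: inherits non-unit rules of {D} → KSh | ch | hc.
K: inherits non-unit rules of {K, N} → Dh | cS | h | hh.
N: inherits non-unit rules of {N} → Dh | h.

S -> NN | hc; D -> ch | hc | KSh; K -> h | Dh | cS | hh; N -> h | Dh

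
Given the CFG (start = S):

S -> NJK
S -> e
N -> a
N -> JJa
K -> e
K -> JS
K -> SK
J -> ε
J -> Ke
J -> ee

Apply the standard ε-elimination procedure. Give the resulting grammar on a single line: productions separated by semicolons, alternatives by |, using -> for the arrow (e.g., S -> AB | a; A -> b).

Nullable set: {J}.
S -> NJK: J nullable, giving NJK | NK.
Drop J -> ε.
K -> JS: J nullable, giving JS | S.
N -> JJa: J, J nullable, giving JJa | Ja | a.
Unchanged (no nullable symbols): S -> e; J -> Ke; J -> ee; K -> SK; K -> e; N -> a.

S -> e | NK | NJK; J -> Ke | ee; K -> S | e | JS | SK; N -> a | Ja | JJa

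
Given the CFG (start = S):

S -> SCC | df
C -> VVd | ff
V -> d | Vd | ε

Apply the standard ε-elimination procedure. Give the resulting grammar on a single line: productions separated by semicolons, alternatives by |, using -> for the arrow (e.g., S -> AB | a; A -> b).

S -> df | SCC; C -> d | Vd | ff | VVd; V -> d | Vd

Nullable set: {V}.
C -> VVd: V, V nullable, giving VVd | Vd | d.
Drop V -> ε.
V -> Vd: V nullable, giving Vd | d.
Unchanged (no nullable symbols): S -> SCC; S -> df; C -> ff; V -> d.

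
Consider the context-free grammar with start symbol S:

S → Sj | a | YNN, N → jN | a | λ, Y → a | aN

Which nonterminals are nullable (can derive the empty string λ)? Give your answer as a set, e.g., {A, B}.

{N}

Directly nullable (have an ε-rule): {N}.
Not nullable: S, Y — each has a terminal in every rule's right-hand side or depends on a non-nullable symbol.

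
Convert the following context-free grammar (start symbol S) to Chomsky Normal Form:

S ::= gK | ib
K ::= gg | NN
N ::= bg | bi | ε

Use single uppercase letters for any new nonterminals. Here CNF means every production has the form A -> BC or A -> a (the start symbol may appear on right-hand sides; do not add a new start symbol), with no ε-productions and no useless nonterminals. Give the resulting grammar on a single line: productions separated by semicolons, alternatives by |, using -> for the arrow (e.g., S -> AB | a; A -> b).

S -> g | BK | CA; A -> b; B -> g; C -> i; K -> AB | AC | BB | NN; N -> AB | AC

Nullable: {K, N}; after ε-elimination: S -> g | gK | ib; K -> N | NN | gg; N -> bg | bi.
After unit-elimination: S -> g | gK | ib; K -> NN | bg | bi | gg; N -> bg | bi.
TERM: introduce A -> b, B -> g, C -> i and substitute in every rule of length ≥2.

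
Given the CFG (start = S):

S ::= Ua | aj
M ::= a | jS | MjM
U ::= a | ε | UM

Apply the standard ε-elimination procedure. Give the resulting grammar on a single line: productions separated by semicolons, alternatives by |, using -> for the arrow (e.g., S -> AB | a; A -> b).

S -> a | Ua | aj; M -> a | jS | MjM; U -> M | a | UM

Nullable set: {U}.
S -> Ua: U nullable, giving Ua | a.
Drop U -> ε.
U -> UM: U nullable, giving M | UM.
Unchanged (no nullable symbols): S -> aj; M -> MjM; M -> a; M -> jS; U -> a.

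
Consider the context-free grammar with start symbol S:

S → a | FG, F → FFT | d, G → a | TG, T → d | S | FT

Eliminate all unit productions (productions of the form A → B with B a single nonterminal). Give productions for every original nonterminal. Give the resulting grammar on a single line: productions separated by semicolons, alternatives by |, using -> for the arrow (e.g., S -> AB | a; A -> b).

Unit productions: T->S.
Unit pairs (A ⇒* B via units): (T,S).
S: inherits non-unit rules of {S} → FG | a.
F: inherits non-unit rules of {F} → FFT | d.
G: inherits non-unit rules of {G} → TG | a.
T: inherits non-unit rules of {S, T} → FG | FT | a | d.

S -> a | FG; F -> d | FFT; G -> a | TG; T -> a | d | FG | FT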